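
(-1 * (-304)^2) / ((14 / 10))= -462080 / 7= -66011.43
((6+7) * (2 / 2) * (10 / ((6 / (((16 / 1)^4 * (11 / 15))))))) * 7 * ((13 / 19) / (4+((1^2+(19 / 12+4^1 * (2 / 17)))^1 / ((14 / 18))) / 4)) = 231967031296 / 231705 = 1001130.88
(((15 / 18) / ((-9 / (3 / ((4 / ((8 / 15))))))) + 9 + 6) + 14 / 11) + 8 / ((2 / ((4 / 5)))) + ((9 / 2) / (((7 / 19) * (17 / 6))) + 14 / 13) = 57026989 / 2297295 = 24.82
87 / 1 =87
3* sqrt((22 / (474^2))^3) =11* sqrt(22) / 17749404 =0.00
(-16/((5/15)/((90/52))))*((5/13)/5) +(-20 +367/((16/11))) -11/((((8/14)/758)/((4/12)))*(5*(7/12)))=-19491487/13520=-1441.68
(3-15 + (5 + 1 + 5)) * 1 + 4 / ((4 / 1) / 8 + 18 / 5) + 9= 368 / 41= 8.98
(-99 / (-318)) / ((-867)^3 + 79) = -33 / 69081714104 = -0.00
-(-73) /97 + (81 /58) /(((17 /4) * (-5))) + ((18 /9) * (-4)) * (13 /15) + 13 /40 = -33980509 /5738520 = -5.92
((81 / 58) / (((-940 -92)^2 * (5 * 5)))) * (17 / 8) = 0.00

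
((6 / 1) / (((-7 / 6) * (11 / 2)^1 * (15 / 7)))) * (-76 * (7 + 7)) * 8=204288 / 55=3714.33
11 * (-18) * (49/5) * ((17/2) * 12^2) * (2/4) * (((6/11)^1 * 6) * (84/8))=-204038352/5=-40807670.40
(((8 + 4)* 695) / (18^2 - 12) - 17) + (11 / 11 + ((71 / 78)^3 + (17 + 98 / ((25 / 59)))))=3081799739 / 11863800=259.76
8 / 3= 2.67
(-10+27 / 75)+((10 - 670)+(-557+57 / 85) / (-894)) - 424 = -207646039 / 189975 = -1093.02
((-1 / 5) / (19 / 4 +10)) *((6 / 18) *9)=-12 / 295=-0.04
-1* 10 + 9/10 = -91/10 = -9.10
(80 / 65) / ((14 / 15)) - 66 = -5886 / 91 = -64.68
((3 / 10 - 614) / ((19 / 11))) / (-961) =3553 / 9610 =0.37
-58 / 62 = -29 / 31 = -0.94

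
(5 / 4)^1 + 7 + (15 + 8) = 31.25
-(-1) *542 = 542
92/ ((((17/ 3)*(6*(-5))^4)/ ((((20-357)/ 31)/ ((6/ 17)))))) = -7751/ 12555000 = -0.00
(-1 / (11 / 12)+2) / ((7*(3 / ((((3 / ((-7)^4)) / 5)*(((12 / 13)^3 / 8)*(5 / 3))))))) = 720 / 406174769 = 0.00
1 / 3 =0.33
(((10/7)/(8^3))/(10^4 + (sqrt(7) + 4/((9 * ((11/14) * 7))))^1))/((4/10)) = 306283725/439091865612736-245025 * sqrt(7)/3512734924901888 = 0.00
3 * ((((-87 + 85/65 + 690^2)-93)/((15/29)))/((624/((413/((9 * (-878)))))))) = -74101423529/320505120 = -231.20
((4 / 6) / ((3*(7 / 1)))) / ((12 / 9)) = 1 / 42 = 0.02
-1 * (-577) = 577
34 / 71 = 0.48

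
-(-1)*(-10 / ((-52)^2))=-5 / 1352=-0.00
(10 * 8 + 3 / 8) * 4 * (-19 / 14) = -12217 / 28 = -436.32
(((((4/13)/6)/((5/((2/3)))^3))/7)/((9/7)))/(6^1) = 8/3553875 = 0.00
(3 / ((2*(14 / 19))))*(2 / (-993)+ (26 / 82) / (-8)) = -257735 / 3039904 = -0.08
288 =288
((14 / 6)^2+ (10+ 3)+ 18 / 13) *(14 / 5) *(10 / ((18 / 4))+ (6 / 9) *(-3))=12992 / 1053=12.34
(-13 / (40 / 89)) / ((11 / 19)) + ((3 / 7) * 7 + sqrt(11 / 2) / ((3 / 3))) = -20663 / 440 + sqrt(22) / 2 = -44.62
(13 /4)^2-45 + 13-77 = -98.44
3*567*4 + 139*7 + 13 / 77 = 598842 / 77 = 7777.17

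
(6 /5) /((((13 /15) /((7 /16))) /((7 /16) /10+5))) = 50841 /16640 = 3.06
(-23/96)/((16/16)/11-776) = 0.00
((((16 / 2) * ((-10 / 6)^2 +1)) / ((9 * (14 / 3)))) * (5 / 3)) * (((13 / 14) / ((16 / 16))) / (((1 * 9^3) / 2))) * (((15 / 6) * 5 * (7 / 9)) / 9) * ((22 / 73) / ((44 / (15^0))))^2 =27625 / 178419092607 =0.00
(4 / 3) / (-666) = -2 / 999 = -0.00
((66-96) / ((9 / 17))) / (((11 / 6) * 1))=-30.91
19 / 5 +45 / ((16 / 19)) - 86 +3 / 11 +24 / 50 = -123243 / 4400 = -28.01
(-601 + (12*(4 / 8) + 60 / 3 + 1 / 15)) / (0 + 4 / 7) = -15092 / 15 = -1006.13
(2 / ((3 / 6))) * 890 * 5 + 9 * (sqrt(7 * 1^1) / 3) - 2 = 3 * sqrt(7) + 17798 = 17805.94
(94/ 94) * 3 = 3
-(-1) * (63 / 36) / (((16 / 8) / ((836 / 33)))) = 22.17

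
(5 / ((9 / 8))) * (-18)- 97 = -177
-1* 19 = -19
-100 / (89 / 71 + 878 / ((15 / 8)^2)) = -0.40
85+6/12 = 171/2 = 85.50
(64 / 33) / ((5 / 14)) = 896 / 165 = 5.43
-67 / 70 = -0.96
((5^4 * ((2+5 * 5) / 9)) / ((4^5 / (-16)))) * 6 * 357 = -2008125 / 32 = -62753.91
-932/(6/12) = -1864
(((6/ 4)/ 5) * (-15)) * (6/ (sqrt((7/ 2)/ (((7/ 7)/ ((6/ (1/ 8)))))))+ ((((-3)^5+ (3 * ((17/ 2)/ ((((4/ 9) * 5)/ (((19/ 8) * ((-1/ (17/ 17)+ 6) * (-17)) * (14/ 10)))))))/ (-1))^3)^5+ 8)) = -4881751269334877369015876622588615138535303182124506915734019905745738502245536101369373391/ 75557863725914323419136000000000000000 - 9 * sqrt(42)/ 28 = -64609440084799107981253090000000000000000000000000000.00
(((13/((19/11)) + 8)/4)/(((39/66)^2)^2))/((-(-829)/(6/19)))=0.01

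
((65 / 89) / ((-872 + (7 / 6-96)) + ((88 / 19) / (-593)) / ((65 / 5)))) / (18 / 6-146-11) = 28561845 / 5822848809547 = 0.00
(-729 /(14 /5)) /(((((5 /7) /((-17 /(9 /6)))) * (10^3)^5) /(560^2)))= 202419 /156250000000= 0.00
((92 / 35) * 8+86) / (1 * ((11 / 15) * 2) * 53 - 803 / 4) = -44952 / 51667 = -0.87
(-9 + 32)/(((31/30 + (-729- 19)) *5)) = -138/22409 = -0.01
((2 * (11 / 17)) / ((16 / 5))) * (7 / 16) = 385 / 2176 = 0.18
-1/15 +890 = 13349/15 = 889.93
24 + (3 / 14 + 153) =2481 / 14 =177.21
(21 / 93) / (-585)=-7 / 18135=-0.00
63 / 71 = 0.89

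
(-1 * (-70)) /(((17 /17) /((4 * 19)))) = 5320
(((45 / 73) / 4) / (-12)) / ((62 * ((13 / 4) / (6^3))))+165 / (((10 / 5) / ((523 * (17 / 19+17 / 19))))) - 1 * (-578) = 43481186048 / 558961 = 77789.30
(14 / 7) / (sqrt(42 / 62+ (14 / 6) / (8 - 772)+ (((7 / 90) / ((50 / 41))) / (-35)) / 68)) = 600 * sqrt(614905534168523) / 6108919739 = 2.44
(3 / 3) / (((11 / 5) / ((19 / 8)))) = 95 / 88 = 1.08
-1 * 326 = -326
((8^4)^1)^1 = 4096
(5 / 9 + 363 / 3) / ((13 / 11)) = 12034 / 117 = 102.85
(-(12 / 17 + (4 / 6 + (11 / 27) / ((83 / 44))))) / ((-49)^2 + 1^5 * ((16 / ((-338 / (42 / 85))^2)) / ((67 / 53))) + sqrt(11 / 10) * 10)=-1633803933428731306612156150 / 2469391939244362212275922644859 + 680468102883327682153750 * sqrt(110) / 2469391939244362212275922644859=-0.00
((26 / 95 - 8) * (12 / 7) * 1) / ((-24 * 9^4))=367 / 4363065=0.00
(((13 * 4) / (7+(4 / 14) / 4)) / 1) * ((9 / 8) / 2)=91 / 22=4.14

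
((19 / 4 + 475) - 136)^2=1890625 / 16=118164.06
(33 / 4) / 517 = 3 / 188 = 0.02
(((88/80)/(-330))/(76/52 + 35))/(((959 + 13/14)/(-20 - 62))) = 3731/477756450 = 0.00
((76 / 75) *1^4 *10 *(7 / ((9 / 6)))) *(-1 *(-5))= 2128 / 9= 236.44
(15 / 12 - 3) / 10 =-7 / 40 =-0.18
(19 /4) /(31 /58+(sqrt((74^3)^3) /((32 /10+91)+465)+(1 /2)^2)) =-24498942741 /1399012136541998784719+1674648465174480 * sqrt(74) /1399012136541998784719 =0.00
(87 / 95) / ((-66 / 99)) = -261 / 190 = -1.37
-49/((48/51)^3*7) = -34391/4096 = -8.40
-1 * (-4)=4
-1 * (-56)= 56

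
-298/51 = -5.84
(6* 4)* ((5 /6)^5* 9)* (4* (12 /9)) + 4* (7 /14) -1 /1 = 12527 /27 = 463.96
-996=-996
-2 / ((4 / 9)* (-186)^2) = -1 / 7688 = -0.00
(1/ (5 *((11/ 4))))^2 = 16/ 3025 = 0.01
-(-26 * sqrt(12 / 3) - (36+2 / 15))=88.13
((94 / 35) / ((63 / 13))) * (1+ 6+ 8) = 1222 / 147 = 8.31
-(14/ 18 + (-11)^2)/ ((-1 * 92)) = 274/ 207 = 1.32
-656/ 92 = -164/ 23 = -7.13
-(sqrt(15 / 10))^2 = -3 / 2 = -1.50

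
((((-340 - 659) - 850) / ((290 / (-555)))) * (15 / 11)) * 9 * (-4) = -55414530 / 319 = -173713.26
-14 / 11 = -1.27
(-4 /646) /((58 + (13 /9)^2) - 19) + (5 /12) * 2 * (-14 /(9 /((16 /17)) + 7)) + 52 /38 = 56732849 /85458048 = 0.66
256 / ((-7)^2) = 256 / 49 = 5.22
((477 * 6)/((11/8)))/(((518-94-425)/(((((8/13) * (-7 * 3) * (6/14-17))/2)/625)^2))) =-44364754944/726171875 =-61.09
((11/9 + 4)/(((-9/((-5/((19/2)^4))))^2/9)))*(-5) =-1504000/1375668606321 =-0.00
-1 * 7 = -7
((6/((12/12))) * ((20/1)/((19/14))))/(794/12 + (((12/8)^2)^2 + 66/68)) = 274176/223877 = 1.22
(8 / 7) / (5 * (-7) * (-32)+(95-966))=8 / 1743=0.00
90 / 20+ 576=1161 / 2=580.50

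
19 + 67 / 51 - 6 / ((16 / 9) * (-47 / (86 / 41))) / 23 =183725435 / 9041484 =20.32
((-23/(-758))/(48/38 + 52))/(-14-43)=-1/100056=-0.00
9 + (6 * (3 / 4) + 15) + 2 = 61 / 2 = 30.50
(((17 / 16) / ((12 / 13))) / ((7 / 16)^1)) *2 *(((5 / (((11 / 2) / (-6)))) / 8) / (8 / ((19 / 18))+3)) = -20995 / 61908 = -0.34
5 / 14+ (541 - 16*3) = 6907 / 14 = 493.36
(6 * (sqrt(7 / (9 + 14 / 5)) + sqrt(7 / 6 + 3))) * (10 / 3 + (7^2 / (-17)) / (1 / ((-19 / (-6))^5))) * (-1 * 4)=120888211 * sqrt(2065) / 324972 + 604441055 * sqrt(6) / 33048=61704.99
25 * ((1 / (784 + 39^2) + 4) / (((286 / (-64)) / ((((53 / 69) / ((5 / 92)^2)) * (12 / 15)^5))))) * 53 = -312339934478336 / 3090140625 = -101076.28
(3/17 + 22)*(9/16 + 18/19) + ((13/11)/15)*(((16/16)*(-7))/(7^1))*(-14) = 1734863/50160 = 34.59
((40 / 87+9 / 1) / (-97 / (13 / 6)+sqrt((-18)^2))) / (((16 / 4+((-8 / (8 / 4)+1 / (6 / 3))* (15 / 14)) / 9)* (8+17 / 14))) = -149786 / 13995081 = -0.01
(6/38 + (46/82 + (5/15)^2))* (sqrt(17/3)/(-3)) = -5819* sqrt(51)/63099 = -0.66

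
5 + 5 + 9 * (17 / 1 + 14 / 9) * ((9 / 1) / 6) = 521 / 2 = 260.50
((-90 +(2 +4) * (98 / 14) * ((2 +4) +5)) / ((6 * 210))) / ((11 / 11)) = 31 / 105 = 0.30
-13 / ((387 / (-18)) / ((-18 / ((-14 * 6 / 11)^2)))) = -1573 / 8428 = -0.19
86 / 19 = 4.53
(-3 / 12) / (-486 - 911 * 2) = 1 / 9232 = 0.00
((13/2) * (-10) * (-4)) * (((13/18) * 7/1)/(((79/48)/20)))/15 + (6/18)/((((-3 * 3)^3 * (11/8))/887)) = 2023221176/1900503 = 1064.57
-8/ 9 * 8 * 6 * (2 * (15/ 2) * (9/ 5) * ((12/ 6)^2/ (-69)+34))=-899328/ 23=-39101.22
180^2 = 32400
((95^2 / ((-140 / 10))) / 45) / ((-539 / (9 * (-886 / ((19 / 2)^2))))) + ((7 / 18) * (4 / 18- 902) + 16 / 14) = -107544226 / 305613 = -351.90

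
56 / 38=28 / 19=1.47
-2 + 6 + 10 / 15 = 14 / 3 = 4.67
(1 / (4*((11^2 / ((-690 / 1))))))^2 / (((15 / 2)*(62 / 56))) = 111090 / 453871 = 0.24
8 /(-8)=-1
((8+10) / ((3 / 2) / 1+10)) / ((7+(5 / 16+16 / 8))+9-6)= 576 / 4531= 0.13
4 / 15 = 0.27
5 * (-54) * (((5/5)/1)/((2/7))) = -945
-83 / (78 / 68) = -2822 / 39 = -72.36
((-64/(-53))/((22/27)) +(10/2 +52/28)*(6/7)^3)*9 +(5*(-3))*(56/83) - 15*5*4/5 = -2081838084/116181989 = -17.92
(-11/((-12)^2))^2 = 121/20736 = 0.01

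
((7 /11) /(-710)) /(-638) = 7 /4982780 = 0.00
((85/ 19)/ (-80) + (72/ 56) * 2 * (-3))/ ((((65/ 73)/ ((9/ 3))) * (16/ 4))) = -724233/ 110656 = -6.54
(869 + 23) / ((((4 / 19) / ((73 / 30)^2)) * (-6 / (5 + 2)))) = -158052811 / 5400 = -29269.04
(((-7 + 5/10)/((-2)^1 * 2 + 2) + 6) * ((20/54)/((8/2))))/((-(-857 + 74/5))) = 925/909576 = 0.00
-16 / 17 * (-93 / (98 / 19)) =14136 / 833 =16.97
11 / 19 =0.58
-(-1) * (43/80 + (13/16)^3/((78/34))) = 47389/61440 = 0.77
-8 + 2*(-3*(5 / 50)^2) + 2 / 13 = -5139 / 650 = -7.91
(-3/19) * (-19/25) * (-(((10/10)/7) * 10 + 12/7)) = -66/175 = -0.38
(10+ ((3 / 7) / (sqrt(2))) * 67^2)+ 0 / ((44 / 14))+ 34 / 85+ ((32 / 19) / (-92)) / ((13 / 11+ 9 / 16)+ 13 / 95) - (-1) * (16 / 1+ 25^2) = 2356140483 / 3617095+ 13467 * sqrt(2) / 14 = 2011.76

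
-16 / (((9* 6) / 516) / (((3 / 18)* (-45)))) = 3440 / 3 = 1146.67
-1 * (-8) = 8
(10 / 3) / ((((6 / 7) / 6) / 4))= 280 / 3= 93.33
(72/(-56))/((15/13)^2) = -169/175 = -0.97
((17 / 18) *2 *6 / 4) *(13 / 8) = 221 / 48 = 4.60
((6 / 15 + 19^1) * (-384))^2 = 1387413504 / 25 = 55496540.16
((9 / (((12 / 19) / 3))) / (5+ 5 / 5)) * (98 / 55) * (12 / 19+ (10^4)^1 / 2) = 3491691 / 55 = 63485.29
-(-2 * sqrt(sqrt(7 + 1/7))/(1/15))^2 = -4500 * sqrt(14)/7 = -2405.35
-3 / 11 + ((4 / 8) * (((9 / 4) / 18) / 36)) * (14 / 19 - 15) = -35813 / 120384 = -0.30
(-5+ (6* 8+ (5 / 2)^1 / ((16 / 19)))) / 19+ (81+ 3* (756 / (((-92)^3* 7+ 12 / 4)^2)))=1506930587587365655 / 18064508315469152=83.42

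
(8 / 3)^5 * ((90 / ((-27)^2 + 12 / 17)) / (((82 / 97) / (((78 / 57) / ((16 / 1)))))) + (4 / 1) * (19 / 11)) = 1607274844160 / 1722034809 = 933.36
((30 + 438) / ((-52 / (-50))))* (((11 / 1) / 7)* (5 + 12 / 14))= 202950 / 49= 4141.84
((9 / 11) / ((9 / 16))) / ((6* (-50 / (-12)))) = 16 / 275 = 0.06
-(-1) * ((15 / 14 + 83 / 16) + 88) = 10557 / 112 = 94.26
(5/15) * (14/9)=14/27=0.52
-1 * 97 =-97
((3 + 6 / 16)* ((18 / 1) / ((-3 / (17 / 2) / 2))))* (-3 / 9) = 459 / 4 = 114.75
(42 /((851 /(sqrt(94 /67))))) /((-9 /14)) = -196 * sqrt(6298) /171051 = -0.09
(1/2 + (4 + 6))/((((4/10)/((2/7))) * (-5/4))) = -6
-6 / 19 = -0.32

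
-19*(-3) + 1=58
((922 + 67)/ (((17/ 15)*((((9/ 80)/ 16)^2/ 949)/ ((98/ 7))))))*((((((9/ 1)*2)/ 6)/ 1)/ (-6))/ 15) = -10764168396800/ 1377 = -7817115756.57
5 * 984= 4920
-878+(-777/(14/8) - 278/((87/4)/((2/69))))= -7938190/6003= -1322.37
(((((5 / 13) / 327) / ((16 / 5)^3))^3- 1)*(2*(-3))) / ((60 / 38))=100301345689789278682109 / 26395090970998399303680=3.80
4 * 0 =0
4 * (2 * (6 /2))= 24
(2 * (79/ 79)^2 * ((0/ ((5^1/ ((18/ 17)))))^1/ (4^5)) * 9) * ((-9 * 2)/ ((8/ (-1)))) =0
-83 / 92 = -0.90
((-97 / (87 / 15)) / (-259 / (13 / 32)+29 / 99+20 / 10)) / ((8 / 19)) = 11859705 / 189674152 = 0.06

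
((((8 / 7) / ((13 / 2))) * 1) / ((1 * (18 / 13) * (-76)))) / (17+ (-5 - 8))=-1 / 2394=-0.00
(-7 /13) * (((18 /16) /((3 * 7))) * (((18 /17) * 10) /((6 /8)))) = -90 /221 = -0.41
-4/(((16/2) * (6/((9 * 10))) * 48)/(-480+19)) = 2305/32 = 72.03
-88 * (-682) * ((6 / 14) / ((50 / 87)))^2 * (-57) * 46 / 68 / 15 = -85791.54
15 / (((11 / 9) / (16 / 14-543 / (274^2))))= 80568945 / 5780852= 13.94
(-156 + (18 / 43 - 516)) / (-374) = 1.80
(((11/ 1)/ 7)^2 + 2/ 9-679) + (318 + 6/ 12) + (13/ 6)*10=-296477/ 882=-336.14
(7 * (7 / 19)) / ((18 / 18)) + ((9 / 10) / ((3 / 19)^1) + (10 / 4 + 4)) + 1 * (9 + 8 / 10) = 467 / 19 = 24.58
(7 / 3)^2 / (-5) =-49 / 45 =-1.09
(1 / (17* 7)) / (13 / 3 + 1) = 0.00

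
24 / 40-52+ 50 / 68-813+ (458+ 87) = -54173 / 170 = -318.66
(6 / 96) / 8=1 / 128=0.01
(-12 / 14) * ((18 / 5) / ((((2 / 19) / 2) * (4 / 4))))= -2052 / 35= -58.63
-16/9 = -1.78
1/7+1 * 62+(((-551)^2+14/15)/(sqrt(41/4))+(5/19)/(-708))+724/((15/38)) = 297601527/156940+9108058 * sqrt(41)/615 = 96725.59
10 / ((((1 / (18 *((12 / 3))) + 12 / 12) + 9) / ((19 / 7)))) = 13680 / 5047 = 2.71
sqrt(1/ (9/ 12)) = 2*sqrt(3)/ 3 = 1.15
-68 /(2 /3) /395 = -102 /395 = -0.26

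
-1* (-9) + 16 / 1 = 25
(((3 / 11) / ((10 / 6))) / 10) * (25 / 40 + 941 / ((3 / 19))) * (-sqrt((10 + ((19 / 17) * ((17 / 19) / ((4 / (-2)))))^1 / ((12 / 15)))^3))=-6437115 * sqrt(6) / 5632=-2799.65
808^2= 652864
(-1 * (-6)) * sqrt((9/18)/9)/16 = sqrt(2)/16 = 0.09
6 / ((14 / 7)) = 3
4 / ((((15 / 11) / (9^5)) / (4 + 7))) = 9526572 / 5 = 1905314.40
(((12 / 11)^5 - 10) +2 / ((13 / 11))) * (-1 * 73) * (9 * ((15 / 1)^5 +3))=7063932083319432 / 2093663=3373958503.98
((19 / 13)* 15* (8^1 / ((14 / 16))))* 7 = 18240 / 13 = 1403.08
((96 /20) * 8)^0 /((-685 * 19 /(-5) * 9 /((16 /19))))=16 /445113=0.00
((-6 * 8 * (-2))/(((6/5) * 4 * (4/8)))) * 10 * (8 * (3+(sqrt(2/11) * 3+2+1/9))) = 9600 * sqrt(22)/11+147200/9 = 20449.01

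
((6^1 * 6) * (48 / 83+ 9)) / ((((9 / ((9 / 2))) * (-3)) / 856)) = -4083120 / 83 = -49194.22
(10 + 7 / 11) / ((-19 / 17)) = -1989 / 209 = -9.52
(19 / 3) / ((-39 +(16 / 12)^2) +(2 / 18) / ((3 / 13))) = -171 / 992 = -0.17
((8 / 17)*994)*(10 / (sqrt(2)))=39760*sqrt(2) / 17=3307.60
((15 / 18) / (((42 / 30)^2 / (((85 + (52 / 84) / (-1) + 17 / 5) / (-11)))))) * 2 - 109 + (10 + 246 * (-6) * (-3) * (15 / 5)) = 447492620 / 33957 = 13178.21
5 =5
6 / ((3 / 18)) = 36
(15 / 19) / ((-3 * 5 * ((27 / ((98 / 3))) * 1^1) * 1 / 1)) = -98 / 1539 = -0.06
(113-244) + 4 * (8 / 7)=-885 / 7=-126.43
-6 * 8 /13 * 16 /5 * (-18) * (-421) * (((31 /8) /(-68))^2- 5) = 447394.17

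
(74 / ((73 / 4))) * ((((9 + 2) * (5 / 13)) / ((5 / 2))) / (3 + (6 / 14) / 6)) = 91168 / 40807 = 2.23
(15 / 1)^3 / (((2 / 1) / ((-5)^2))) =84375 / 2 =42187.50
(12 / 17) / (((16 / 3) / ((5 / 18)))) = 5 / 136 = 0.04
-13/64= -0.20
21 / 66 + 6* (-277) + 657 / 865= -31607351 / 19030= -1660.92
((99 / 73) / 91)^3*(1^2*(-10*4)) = -38811960 / 293151929707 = -0.00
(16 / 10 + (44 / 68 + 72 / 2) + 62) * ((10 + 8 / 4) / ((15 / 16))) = 545344 / 425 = 1283.16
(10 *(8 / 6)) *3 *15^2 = 9000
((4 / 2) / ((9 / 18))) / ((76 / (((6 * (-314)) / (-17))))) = 1884 / 323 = 5.83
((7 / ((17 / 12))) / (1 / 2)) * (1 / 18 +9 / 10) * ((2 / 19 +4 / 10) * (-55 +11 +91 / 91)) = -1656704 / 8075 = -205.16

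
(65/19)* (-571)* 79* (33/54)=-32252935/342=-94306.83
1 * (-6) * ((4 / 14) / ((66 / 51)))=-102 / 77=-1.32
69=69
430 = 430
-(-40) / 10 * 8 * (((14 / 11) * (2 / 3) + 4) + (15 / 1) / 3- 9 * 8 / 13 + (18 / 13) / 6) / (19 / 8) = 498688 / 8151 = 61.18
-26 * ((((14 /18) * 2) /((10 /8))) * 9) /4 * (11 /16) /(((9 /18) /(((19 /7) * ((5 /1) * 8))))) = -10868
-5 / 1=-5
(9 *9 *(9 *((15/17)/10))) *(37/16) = 148.75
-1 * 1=-1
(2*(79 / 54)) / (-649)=-79 / 17523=-0.00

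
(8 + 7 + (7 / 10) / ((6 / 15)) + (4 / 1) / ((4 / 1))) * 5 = 355 / 4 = 88.75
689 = 689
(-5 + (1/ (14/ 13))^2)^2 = 657721/ 38416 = 17.12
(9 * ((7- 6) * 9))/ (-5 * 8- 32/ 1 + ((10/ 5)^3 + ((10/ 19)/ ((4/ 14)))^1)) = -1539/ 1181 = -1.30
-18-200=-218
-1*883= -883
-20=-20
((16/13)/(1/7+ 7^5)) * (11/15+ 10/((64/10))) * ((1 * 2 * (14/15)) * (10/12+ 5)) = 188993/103237875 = 0.00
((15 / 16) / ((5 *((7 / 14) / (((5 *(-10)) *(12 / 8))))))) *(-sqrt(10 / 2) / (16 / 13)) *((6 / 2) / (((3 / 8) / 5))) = 14625 *sqrt(5) / 16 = 2043.91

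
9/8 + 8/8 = 17/8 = 2.12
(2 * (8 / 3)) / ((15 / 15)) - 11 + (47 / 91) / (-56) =-86773 / 15288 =-5.68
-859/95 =-9.04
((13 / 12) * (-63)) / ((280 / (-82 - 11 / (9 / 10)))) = 22.97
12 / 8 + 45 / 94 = 93 / 47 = 1.98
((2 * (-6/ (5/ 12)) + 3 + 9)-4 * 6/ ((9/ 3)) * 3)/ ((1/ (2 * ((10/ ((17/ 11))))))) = -528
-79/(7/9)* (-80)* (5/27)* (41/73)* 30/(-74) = -6478000/18907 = -342.62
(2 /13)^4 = 16 /28561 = 0.00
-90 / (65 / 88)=-1584 / 13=-121.85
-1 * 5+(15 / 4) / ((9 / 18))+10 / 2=15 / 2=7.50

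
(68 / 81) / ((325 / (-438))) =-9928 / 8775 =-1.13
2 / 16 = 1 / 8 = 0.12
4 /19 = 0.21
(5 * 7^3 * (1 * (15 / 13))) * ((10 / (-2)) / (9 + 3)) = -42875 / 52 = -824.52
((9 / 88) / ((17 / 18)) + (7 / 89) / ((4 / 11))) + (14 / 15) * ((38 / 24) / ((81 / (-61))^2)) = 11426331179 / 9827525070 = 1.16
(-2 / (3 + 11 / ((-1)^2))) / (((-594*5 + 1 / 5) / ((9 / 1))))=45 / 103943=0.00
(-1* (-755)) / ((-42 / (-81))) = 20385 / 14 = 1456.07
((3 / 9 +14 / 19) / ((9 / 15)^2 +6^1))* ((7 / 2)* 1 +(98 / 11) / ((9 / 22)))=693875 / 163134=4.25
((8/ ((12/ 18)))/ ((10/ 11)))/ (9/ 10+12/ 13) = 572/ 79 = 7.24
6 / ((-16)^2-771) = -0.01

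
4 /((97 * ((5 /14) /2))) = 112 /485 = 0.23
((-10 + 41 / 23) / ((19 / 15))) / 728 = -405 / 45448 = -0.01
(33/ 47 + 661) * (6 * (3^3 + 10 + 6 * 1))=8023800/ 47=170719.15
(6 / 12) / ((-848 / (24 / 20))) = -0.00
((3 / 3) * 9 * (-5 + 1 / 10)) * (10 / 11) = -441 / 11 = -40.09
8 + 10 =18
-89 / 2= -44.50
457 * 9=4113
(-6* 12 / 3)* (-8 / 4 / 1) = 48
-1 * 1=-1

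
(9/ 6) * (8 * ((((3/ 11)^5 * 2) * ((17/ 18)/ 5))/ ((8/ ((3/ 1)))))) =4131/ 1610510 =0.00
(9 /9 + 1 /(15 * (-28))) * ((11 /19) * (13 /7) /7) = 59917 /391020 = 0.15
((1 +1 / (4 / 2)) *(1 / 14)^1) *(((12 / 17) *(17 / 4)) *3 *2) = 27 / 14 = 1.93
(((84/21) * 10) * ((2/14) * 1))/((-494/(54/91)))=-1080/157339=-0.01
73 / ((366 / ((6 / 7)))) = 73 / 427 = 0.17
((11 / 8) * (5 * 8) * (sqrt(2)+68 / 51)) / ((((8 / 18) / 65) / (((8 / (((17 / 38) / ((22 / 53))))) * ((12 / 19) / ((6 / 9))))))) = 67953600 / 901+50965200 * sqrt(2) / 901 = 155415.40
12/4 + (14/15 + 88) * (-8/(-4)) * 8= 21389/15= 1425.93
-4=-4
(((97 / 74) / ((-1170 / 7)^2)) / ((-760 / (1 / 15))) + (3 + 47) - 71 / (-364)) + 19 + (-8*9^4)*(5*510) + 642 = -1081942627923173283271 / 8083628280000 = -133843688.80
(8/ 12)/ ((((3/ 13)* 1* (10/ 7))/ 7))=637/ 45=14.16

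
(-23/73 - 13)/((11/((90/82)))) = -43740/32923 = -1.33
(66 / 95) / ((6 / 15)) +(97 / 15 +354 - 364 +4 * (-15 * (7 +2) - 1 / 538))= -541.80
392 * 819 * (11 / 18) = 196196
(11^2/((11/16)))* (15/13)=2640/13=203.08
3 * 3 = 9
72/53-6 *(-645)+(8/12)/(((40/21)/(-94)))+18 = 3856.46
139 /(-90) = -1.54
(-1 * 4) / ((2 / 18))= -36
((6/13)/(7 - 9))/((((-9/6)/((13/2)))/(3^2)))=9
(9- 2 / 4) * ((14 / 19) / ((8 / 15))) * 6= 5355 / 76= 70.46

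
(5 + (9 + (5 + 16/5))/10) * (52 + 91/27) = 16744/45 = 372.09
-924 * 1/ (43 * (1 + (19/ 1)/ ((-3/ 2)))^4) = -10692/ 9218125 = -0.00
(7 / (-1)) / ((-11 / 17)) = 119 / 11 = 10.82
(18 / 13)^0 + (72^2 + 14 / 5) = 25939 / 5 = 5187.80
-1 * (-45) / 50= 9 / 10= 0.90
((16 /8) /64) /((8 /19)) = 0.07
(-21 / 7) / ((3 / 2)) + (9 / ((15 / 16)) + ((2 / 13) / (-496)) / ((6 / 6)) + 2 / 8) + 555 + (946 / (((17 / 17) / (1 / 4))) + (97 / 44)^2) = 3137254249 / 3901040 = 804.21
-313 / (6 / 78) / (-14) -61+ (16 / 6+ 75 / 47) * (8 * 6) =285729 / 658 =434.24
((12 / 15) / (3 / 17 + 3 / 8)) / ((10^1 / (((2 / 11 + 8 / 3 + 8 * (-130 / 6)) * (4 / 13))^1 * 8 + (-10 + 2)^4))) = 428985344 / 804375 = 533.32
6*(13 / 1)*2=156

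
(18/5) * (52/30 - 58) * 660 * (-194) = 129678912/5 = 25935782.40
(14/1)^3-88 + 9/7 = 18601/7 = 2657.29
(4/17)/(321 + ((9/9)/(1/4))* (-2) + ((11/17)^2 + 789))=68/318599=0.00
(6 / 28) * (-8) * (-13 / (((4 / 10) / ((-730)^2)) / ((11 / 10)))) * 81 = 2645391728.57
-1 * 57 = -57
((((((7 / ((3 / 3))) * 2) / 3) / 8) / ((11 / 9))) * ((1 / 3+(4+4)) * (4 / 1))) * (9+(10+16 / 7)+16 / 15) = 11735 / 33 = 355.61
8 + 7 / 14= 17 / 2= 8.50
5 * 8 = 40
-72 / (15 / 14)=-67.20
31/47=0.66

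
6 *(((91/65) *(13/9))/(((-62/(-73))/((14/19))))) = 93002/8835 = 10.53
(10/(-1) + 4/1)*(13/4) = -39/2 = -19.50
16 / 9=1.78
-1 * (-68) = 68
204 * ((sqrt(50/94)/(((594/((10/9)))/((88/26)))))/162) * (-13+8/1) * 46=-782000 * sqrt(47)/4008771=-1.34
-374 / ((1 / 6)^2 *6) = -2244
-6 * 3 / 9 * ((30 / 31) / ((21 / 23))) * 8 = -3680 / 217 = -16.96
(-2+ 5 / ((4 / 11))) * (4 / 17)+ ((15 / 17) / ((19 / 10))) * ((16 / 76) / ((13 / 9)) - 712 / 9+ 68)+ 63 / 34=-227197 / 478686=-0.47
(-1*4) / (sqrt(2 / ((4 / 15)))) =-4*sqrt(30) / 15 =-1.46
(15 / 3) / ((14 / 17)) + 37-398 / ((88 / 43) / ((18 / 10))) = -472761 / 1540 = -306.99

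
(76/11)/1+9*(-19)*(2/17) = -2470/187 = -13.21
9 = 9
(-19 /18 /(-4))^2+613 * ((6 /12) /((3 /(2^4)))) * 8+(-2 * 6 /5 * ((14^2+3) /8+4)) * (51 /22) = 334802237 /25920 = 12916.75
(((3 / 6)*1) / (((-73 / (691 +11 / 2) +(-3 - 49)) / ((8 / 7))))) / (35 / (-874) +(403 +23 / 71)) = -24697492 / 908196029289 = -0.00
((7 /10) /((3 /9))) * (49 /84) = 49 /40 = 1.22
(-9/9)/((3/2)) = -2/3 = -0.67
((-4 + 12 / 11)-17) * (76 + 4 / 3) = -16936 / 11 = -1539.64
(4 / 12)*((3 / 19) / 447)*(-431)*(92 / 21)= -39652 / 178353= -0.22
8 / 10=4 / 5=0.80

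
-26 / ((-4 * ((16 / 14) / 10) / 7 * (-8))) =-3185 / 64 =-49.77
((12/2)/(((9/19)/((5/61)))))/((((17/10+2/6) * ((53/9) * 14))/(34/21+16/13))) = 2217300/125624681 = 0.02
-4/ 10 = -2/ 5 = -0.40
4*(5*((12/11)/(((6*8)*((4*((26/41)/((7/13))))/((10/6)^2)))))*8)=35875/16731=2.14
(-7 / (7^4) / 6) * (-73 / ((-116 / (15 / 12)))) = -365 / 954912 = -0.00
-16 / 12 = -1.33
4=4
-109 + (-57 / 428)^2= -19963807 / 183184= -108.98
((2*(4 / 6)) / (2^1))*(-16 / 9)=-32 / 27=-1.19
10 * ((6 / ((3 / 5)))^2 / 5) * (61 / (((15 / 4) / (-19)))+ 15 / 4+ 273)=-19390 / 3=-6463.33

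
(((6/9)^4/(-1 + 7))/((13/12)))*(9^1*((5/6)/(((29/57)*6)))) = 760/10179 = 0.07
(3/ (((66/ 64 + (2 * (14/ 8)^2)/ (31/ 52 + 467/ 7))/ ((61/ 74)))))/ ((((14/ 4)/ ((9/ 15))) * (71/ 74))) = 860867136/ 2186494345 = 0.39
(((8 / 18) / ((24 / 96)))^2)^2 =65536 / 6561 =9.99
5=5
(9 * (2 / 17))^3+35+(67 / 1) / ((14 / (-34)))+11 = -3973097 / 34391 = -115.53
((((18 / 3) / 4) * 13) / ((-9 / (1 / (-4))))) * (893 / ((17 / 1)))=11609 / 408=28.45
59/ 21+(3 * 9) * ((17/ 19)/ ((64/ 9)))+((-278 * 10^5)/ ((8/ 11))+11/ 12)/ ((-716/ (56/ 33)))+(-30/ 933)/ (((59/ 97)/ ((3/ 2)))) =22796988331469467/ 251616754368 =90602.03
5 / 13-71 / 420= 0.22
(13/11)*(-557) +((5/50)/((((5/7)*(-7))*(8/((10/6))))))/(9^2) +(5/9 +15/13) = -1825193663/2779920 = -656.56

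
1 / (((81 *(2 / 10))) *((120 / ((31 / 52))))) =31 / 101088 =0.00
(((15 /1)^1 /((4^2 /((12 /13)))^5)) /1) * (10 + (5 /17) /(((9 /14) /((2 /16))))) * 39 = 7478325 /1988759552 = 0.00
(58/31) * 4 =232/31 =7.48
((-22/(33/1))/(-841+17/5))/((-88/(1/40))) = -0.00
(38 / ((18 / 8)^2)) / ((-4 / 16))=-2432 / 81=-30.02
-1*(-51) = 51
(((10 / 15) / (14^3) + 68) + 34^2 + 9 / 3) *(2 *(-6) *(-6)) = 30301998 / 343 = 88344.02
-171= -171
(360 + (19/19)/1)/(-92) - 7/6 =-1405/276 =-5.09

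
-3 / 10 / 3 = -1 / 10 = -0.10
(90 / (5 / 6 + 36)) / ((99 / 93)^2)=57660 / 26741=2.16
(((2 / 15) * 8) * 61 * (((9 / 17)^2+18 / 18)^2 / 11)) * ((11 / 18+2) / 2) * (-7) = -2197956880 / 24805737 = -88.61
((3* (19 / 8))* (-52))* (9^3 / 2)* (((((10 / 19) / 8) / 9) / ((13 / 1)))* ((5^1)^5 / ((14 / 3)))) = -11390625 / 224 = -50851.00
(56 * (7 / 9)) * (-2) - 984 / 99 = -9608 / 99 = -97.05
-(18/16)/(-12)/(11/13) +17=6023/352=17.11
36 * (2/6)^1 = 12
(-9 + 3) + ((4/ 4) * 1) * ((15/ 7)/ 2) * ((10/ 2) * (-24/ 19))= -1698/ 133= -12.77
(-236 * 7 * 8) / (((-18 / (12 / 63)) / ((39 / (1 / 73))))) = 3583424 / 9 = 398158.22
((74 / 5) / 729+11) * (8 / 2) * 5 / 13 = 160676 / 9477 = 16.95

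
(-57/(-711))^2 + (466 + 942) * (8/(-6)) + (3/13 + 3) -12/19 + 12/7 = -181899948773/97116201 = -1873.01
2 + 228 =230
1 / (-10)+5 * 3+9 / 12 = 313 / 20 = 15.65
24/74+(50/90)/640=13861/42624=0.33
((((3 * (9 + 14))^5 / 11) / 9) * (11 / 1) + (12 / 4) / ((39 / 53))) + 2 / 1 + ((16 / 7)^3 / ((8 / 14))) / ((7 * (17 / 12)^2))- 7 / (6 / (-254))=671831362161355 / 3865953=173781564.90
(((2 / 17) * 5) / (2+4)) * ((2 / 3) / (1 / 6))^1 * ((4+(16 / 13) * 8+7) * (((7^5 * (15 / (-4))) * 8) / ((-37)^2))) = -910939400 / 302549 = -3010.88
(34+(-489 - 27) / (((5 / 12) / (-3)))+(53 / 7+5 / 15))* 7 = 394496 / 15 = 26299.73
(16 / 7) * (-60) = -960 / 7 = -137.14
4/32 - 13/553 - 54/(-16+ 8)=30311/4424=6.85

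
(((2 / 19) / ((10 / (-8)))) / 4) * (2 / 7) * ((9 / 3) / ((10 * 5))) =-6 / 16625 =-0.00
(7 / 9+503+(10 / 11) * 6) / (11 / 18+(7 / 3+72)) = 100828 / 14839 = 6.79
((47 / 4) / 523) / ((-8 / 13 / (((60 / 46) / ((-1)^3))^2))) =-137475 / 2213336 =-0.06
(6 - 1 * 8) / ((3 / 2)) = -4 / 3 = -1.33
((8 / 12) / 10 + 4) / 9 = 61 / 135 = 0.45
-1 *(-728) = 728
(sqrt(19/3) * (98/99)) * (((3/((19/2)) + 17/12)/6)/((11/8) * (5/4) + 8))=154840 * sqrt(57)/15794757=0.07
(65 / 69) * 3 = 2.83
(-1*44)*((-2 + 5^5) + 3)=-137544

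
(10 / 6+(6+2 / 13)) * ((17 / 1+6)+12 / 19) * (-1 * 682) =-93396490 / 741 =-126041.15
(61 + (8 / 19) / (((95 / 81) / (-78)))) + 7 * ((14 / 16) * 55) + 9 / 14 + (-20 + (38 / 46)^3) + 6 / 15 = 432263526071 / 1229840360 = 351.48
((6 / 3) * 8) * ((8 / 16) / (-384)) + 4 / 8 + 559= 26855 / 48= 559.48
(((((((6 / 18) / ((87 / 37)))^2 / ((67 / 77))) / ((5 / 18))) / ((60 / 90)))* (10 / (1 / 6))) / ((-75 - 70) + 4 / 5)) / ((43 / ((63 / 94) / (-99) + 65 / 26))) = -35292820 / 11729360561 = -0.00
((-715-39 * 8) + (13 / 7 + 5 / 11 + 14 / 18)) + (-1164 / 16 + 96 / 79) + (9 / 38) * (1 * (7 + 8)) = -4543116625 / 4160772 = -1091.89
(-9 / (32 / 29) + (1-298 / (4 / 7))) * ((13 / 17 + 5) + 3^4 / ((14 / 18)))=-221257443 / 3808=-58103.32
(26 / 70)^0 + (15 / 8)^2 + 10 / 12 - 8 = -509 / 192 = -2.65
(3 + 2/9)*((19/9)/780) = 551/63180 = 0.01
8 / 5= 1.60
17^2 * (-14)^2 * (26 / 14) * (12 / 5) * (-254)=-320637408 / 5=-64127481.60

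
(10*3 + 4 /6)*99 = 3036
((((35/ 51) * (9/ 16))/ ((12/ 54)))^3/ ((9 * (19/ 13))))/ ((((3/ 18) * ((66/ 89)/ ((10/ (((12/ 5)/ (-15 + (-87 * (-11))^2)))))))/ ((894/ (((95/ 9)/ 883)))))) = 294125397863750103616875/ 319644024832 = 920165481017.01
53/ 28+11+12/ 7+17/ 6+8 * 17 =12889/ 84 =153.44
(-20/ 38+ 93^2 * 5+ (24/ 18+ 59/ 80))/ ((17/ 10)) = 197204243/ 7752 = 25439.14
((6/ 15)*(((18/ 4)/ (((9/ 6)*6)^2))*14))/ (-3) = -14/ 135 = -0.10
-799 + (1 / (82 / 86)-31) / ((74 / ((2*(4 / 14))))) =-8487037 / 10619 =-799.23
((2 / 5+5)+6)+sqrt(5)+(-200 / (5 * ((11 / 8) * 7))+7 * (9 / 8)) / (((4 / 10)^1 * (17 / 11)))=sqrt(5)+165803 / 9520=19.65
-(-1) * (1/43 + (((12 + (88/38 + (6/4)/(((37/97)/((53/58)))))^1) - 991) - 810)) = -6252440393/3506564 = -1783.07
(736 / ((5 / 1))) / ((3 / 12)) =2944 / 5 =588.80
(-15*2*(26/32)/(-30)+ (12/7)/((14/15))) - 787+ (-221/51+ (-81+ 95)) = -1822057/2352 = -774.68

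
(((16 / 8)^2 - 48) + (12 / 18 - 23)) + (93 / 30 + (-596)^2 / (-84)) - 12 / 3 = -902159 / 210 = -4296.00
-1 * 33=-33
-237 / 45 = -79 / 15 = -5.27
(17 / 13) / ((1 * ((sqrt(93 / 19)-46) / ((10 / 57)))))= -7820 / 1564329-170 * sqrt(1767) / 29722251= -0.01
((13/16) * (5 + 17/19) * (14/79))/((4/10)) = 2.12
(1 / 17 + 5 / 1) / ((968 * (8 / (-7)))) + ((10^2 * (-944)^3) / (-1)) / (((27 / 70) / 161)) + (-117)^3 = 62405684214393322849 / 1777248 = 35113661241646.25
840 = 840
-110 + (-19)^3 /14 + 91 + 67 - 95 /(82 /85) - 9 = -157679 /287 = -549.40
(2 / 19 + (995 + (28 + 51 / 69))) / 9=149140 / 1311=113.76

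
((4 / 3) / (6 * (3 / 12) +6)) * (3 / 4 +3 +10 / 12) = 22 / 27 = 0.81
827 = 827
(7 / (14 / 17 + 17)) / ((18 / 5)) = 595 / 5454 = 0.11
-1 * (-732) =732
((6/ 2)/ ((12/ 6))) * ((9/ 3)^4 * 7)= 1701/ 2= 850.50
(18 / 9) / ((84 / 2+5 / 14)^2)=392 / 351649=0.00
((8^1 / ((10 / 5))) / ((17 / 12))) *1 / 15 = 16 / 85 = 0.19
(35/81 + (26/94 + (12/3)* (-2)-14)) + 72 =193048/3807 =50.71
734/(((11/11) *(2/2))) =734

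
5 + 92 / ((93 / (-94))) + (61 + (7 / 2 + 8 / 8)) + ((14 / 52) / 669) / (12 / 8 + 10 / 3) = -351667691 / 15637206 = -22.49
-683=-683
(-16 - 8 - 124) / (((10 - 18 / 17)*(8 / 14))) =-4403 / 152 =-28.97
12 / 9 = 4 / 3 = 1.33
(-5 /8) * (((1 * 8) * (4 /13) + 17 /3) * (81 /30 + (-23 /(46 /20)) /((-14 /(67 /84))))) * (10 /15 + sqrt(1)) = -15236605 /550368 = -27.68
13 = 13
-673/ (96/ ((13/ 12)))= -8749/ 1152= -7.59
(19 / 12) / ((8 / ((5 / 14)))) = 95 / 1344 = 0.07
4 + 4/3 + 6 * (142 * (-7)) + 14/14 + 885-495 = -16703/3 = -5567.67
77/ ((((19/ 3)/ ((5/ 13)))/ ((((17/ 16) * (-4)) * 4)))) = -19635/ 247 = -79.49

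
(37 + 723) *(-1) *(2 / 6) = -760 / 3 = -253.33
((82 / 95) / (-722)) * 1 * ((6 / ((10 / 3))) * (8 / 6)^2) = -656 / 171475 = -0.00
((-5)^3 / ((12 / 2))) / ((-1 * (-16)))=-125 / 96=-1.30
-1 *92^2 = -8464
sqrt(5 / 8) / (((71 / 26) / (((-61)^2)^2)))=179995933 * sqrt(10) / 142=4008430.41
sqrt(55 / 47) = sqrt(2585) / 47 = 1.08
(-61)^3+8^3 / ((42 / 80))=-4746121 / 21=-226005.76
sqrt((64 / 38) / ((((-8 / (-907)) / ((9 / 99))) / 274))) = 68.97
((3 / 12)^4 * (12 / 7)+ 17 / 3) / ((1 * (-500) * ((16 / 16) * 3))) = -0.00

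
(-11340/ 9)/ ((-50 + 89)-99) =21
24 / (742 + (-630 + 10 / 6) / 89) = 6408 / 196229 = 0.03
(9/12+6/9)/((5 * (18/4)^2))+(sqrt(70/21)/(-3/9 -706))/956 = 17/1215 -sqrt(30)/2025764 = 0.01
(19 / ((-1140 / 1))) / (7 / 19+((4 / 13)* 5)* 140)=-247 / 3197460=-0.00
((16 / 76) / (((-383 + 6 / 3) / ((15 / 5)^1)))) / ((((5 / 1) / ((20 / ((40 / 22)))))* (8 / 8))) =-44 / 12065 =-0.00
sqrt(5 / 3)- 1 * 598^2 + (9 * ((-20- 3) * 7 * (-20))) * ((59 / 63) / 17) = -6052128 / 17 + sqrt(15) / 3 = -356006.24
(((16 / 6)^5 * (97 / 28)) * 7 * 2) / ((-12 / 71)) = -28209152 / 729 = -38695.68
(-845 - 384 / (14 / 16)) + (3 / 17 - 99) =-1382.68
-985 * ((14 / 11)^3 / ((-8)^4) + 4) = -2685337535 / 681472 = -3940.50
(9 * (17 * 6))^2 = 842724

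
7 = 7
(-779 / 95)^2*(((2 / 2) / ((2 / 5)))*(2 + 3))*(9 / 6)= 5043 / 4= 1260.75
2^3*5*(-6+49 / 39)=-7400 / 39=-189.74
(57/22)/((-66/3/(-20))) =285/121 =2.36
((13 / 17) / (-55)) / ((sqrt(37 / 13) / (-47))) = 611 * sqrt(481) / 34595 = 0.39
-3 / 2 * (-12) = 18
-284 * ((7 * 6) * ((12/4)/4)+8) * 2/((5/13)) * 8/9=-2333344/45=-51852.09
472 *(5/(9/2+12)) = 143.03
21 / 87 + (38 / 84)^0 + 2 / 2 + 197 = 5778 / 29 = 199.24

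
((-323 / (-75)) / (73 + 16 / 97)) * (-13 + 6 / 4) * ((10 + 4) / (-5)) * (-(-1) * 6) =10088582 / 887125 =11.37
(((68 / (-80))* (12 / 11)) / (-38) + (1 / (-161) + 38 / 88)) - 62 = -41421913 / 672980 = -61.55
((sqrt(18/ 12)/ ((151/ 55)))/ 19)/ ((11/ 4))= 10 * sqrt(6)/ 2869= 0.01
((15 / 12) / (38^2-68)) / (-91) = -5 / 500864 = -0.00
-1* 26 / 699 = -26 / 699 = -0.04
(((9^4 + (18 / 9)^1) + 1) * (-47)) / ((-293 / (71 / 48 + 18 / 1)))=24037915 / 1172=20510.17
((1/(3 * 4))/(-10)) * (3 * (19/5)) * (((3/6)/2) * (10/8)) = -19/640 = -0.03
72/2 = 36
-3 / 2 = -1.50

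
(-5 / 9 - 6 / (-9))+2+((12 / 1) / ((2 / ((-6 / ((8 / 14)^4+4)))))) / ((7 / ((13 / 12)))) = 66947 / 88740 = 0.75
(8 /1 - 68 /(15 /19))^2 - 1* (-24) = 6128.82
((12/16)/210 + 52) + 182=65521/280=234.00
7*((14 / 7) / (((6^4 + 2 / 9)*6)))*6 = 63 / 5833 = 0.01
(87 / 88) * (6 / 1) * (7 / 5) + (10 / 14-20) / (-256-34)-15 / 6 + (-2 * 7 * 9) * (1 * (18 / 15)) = -6490391 / 44660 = -145.33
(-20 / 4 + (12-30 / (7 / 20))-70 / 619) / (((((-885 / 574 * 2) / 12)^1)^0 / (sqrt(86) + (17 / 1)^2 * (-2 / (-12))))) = -32903517 / 8666-341559 * sqrt(86) / 4333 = -4527.87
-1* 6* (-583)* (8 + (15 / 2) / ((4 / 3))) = 190641 / 4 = 47660.25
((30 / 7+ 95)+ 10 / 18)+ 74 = 10952 / 63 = 173.84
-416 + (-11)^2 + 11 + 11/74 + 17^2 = 381/74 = 5.15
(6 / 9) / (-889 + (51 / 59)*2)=-118 / 157047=-0.00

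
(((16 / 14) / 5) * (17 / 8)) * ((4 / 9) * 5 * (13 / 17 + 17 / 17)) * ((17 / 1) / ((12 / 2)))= 340 / 63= 5.40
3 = 3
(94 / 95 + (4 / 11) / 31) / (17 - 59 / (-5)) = 16217 / 466488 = 0.03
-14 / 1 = -14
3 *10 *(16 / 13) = 480 / 13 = 36.92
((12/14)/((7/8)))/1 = 48/49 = 0.98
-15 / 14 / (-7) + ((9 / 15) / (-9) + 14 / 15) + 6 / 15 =2087 / 1470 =1.42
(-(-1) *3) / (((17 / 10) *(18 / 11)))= 55 / 51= 1.08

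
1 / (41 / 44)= 44 / 41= 1.07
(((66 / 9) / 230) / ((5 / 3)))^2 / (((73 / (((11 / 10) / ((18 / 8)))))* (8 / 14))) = 9317 / 2172206250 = 0.00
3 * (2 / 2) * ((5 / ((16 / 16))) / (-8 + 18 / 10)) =-75 / 31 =-2.42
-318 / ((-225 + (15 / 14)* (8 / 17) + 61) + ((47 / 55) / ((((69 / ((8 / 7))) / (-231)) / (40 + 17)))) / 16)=8703660 / 4793681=1.82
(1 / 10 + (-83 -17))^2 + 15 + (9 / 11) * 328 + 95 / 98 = 553248089 / 53900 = 10264.34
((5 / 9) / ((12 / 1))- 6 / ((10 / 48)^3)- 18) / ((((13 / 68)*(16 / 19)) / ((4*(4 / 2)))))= -2971705621 / 87750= -33865.59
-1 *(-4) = 4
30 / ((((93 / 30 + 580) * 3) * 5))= 20 / 5831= 0.00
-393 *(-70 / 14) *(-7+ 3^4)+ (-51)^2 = 148011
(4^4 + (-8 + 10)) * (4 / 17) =1032 / 17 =60.71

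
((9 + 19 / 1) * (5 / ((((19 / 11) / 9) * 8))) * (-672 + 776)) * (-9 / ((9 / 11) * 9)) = -220220 / 19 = -11590.53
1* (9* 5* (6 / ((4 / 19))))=1282.50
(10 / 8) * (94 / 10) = 47 / 4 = 11.75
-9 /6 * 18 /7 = -27 /7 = -3.86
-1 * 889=-889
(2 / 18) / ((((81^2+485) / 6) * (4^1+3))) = 1 / 73983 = 0.00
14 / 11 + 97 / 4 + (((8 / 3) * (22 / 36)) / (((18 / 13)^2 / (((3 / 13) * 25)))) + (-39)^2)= 1551.43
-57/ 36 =-19/ 12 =-1.58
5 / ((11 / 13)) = 5.91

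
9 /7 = 1.29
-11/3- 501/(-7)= 1426/21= 67.90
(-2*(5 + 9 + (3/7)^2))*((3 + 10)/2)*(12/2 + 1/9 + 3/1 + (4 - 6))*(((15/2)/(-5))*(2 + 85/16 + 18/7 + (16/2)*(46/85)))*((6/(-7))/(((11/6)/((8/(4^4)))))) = -408.43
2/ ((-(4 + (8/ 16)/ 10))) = -0.49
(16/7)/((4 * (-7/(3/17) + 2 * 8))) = -12/497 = -0.02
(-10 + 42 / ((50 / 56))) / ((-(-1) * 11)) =926 / 275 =3.37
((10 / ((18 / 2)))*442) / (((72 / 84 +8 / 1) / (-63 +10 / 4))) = -935935 / 279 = -3354.61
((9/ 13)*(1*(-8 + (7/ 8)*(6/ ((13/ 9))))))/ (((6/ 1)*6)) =-227/ 2704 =-0.08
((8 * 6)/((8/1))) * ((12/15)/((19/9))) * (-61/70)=-6588/3325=-1.98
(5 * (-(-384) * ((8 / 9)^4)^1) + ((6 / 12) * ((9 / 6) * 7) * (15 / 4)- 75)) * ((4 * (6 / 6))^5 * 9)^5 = 76012578880597272821760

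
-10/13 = -0.77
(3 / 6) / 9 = 1 / 18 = 0.06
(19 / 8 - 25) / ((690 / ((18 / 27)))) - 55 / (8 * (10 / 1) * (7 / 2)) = -3163 / 14490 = -0.22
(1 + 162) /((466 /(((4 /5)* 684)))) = 222984 /1165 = 191.40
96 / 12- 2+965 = 971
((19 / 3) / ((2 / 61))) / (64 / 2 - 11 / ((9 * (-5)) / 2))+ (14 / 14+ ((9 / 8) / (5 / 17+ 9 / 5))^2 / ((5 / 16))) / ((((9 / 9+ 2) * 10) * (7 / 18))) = 19813533633 / 3242540560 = 6.11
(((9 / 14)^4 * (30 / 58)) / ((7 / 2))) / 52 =98415 / 202759648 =0.00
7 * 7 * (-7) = -343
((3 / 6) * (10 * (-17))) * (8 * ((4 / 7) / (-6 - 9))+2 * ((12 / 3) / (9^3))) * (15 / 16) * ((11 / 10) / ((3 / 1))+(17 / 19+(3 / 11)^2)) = 1467522841 / 46927188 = 31.27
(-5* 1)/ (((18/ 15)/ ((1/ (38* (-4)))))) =0.03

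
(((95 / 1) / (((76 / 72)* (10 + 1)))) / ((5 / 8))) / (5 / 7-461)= -0.03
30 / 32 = 15 / 16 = 0.94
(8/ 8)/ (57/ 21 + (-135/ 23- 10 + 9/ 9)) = -161/ 1957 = -0.08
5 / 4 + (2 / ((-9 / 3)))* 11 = -73 / 12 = -6.08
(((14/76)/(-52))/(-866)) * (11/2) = 77/3422432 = 0.00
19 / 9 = 2.11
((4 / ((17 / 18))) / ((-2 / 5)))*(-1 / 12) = 15 / 17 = 0.88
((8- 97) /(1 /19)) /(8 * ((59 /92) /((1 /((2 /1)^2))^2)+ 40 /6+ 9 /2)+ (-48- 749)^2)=-116679 /43841249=-0.00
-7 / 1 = -7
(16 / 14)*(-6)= -48 / 7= -6.86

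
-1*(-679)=679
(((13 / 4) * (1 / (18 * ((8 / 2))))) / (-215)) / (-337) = 13 / 20867040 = 0.00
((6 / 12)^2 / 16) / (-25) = -1 / 1600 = -0.00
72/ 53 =1.36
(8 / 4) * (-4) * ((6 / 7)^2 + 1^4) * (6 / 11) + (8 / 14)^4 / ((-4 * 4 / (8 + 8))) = -202736 / 26411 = -7.68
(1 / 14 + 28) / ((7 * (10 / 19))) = 7467 / 980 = 7.62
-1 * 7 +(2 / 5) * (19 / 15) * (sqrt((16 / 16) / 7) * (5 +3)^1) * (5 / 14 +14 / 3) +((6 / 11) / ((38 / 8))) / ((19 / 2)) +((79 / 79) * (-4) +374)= 32072 * sqrt(7) / 11025 +1441521 / 3971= 370.71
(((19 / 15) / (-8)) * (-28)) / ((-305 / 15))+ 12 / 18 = 821 / 1830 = 0.45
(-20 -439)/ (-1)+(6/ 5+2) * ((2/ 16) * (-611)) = 1073/ 5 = 214.60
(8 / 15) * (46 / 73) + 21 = 23363 / 1095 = 21.34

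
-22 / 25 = -0.88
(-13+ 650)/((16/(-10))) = -3185/8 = -398.12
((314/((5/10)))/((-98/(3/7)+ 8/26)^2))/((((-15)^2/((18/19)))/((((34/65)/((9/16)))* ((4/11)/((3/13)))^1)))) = 0.00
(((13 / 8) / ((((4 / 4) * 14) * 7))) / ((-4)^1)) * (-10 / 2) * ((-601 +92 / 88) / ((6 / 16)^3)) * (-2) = 6863480 / 14553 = 471.62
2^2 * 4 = 16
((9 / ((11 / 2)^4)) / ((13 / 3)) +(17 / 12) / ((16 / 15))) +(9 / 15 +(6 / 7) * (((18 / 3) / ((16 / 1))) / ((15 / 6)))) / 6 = 618978931 / 426345920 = 1.45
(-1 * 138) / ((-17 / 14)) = 1932 / 17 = 113.65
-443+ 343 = -100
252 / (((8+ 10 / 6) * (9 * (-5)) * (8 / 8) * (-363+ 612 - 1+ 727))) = -28 / 47125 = -0.00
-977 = -977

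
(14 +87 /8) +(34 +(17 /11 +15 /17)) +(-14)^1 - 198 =-225443 /1496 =-150.70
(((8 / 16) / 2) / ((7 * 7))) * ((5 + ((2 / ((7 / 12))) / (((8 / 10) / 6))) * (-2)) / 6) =-325 / 8232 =-0.04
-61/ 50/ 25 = -61/ 1250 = -0.05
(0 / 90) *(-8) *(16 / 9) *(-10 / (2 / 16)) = 0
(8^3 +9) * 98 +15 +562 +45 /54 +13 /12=619643 /12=51636.92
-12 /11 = -1.09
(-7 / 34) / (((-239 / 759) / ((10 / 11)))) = 2415 / 4063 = 0.59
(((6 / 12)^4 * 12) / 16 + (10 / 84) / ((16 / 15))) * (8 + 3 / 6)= 1207 / 896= 1.35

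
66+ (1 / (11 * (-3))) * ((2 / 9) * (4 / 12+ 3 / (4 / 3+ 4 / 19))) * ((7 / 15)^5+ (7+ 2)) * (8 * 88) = -21225159862 / 676603125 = -31.37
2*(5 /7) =10 /7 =1.43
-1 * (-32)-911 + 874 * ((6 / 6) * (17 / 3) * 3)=13979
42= 42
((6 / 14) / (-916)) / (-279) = 0.00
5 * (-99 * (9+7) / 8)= -990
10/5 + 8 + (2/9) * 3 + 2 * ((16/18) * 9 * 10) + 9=179.67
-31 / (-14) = 31 / 14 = 2.21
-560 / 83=-6.75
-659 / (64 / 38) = -12521 / 32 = -391.28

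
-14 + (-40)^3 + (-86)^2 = -56618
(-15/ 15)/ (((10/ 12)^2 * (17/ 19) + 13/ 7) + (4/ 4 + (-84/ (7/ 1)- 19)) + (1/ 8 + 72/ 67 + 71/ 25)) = 16039800/ 376644743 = 0.04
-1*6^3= -216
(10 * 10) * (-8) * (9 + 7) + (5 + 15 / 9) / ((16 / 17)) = -153515 / 12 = -12792.92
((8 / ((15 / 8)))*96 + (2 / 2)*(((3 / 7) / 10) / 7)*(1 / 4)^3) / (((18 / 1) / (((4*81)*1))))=115605531 / 15680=7372.80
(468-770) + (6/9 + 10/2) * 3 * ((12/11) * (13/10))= -15284/55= -277.89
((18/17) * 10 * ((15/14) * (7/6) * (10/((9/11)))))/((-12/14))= -9625/51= -188.73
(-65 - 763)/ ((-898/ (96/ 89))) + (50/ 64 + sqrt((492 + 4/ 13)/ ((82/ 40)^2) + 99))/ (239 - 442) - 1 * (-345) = 89814574319/ 259586656 - sqrt(61404811)/ 108199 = 345.92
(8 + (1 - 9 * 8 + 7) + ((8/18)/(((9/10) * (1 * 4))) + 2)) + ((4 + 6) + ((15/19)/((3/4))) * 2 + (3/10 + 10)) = -484343/15390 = -31.47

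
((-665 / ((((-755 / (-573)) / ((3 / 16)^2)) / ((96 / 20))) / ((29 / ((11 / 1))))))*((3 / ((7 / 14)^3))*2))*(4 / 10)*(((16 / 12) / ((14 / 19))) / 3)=-107977266 / 41525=-2600.30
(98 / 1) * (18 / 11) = 1764 / 11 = 160.36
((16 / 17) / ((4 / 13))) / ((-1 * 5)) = -52 / 85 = -0.61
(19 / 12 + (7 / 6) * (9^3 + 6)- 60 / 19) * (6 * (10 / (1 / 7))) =6830285 / 19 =359488.68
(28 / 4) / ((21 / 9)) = 3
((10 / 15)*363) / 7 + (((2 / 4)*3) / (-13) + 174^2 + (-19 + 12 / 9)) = 16539863 / 546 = 30292.79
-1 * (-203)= 203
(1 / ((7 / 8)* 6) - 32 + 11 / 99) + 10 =-1367 / 63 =-21.70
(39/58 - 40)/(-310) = 2281/17980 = 0.13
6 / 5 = 1.20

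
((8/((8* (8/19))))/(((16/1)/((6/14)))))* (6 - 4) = 57/448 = 0.13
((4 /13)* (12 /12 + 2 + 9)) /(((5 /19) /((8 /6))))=1216 /65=18.71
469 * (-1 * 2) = -938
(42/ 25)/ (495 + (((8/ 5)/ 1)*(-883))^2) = 6/ 7130353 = 0.00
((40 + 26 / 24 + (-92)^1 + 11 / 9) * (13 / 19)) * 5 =-116285 / 684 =-170.01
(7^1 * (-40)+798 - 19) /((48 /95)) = 47405 /48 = 987.60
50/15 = 10/3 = 3.33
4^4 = 256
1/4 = 0.25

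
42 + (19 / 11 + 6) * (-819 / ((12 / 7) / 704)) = -2598918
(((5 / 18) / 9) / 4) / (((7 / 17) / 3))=85 / 1512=0.06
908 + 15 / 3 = 913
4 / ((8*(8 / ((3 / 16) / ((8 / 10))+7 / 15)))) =673 / 15360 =0.04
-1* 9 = -9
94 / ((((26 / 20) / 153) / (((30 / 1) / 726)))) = 719100 / 1573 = 457.15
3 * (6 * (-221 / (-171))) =442 / 19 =23.26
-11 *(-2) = 22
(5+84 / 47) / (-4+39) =319 / 1645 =0.19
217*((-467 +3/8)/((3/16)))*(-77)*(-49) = -6112720306/3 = -2037573435.33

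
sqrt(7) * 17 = 17 * sqrt(7) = 44.98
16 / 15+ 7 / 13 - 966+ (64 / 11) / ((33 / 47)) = -22559377 / 23595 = -956.11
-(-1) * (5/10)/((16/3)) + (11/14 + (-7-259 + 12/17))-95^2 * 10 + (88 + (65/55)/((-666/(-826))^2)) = -420014876315297/4644918432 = -90424.60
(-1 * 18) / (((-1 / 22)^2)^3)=-2040838272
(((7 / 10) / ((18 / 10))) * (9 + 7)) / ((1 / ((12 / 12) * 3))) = 56 / 3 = 18.67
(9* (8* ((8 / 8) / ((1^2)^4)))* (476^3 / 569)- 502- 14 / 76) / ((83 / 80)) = 11802688932360 / 897313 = 13153368.93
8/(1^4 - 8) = -8/7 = -1.14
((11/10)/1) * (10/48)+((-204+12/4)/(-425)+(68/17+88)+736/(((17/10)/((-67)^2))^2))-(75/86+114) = 76529120958352313/14912400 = 5131911761.91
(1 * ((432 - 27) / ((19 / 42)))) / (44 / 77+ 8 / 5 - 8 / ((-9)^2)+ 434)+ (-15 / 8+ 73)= 6875529263 / 93956216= 73.18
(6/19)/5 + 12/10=24/19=1.26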